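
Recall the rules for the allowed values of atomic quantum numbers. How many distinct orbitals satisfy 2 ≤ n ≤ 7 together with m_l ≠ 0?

Go shell by shell, enumerating (l, m_l) with m_l ≠ 0:
n=2 → 2; n=3 → 6; n=4 → 12; n=5 → 20; n=6 → 30; n=7 → 42.
Total orbitals: 2 + 6 + 12 + 20 + 30 + 42 = 112.

112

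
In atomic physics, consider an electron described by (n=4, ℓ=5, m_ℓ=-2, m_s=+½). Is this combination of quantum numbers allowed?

The orbital quantum number must satisfy 0 ≤ ℓ ≤ n−1. With n = 4 the allowed ℓ values are 0, 1, 2, 3, so ℓ = 5 is out of range.

Invalid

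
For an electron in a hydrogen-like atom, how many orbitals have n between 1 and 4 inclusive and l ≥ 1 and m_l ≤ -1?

Per-shell orbital counts meeting the constraint:
n=2 → 1; n=3 → 3; n=4 → 6.
Total orbitals: 1 + 3 + 6 = 10.

10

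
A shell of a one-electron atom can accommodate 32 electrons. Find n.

2n² = 32 ⇒ n² = 16 ⇒ n = 4.

n = 4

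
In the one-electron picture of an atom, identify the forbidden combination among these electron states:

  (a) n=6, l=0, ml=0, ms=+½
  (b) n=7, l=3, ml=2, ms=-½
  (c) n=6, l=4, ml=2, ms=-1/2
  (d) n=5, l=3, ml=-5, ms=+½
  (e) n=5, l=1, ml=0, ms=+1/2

(d)

(d) has |ml| = 5 > l = 3, violating −l ≤ ml ≤ l.
The remaining sets (a), (b), (c), (e) satisfy all four rules.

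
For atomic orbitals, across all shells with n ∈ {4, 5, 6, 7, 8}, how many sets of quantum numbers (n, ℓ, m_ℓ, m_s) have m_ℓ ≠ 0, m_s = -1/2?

Count contributing orbitals for each principal shell:
n=4 → 12; n=5 → 20; n=6 → 30; n=7 → 42; n=8 → 56.
Orbitals: 12 + 20 + 30 + 42 + 56 = 160. With m_s fixed to -1/2 there is one state per orbital, so 160 states.

160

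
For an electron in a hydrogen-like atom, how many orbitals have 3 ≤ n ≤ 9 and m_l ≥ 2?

84

Per-shell orbital counts meeting the constraint:
n=3 → 1; n=4 → 3; n=5 → 6; n=6 → 10; n=7 → 15; n=8 → 21; n=9 → 28.
Total orbitals: 1 + 3 + 6 + 10 + 15 + 21 + 28 = 84.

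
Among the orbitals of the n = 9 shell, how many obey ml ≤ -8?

1

For n = 9, l ranges over 0 … 8.
The (l, ml) pairs meeting ml ≤ -8 give: l=8 → 1.
Total orbitals: 1.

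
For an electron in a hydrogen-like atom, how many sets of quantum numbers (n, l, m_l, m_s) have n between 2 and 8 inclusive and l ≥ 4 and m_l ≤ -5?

20

Work shell by shell — for each n, count the (l, m_l) pairs that satisfy l ≥ 4 and m_l ≤ -5:
n=6 → 1; n=7 → 3; n=8 → 6.
Orbitals: 1 + 3 + 6 = 10. Including both spin states (m_s = ±1/2) gives 2 × 10 = 20 states.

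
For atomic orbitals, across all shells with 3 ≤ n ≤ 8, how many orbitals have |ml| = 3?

Per-shell orbital counts meeting the constraint:
n=4 → 2; n=5 → 4; n=6 → 6; n=7 → 8; n=8 → 10.
Total orbitals: 2 + 4 + 6 + 8 + 10 = 30.

30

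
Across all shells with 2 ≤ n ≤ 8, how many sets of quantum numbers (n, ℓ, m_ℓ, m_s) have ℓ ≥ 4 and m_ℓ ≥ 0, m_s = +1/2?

Go shell by shell, enumerating (ℓ, m_ℓ) with ℓ ≥ 4 and m_ℓ ≥ 0:
n=5 → 5; n=6 → 11; n=7 → 18; n=8 → 26.
Orbitals: 5 + 11 + 18 + 26 = 60. With m_s fixed to +1/2 there is one state per orbital, so 60 states.

60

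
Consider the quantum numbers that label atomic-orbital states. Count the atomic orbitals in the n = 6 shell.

The n = 6 shell contains n² = 6² = 36 orbitals.

36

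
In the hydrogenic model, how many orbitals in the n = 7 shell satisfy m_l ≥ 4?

For n = 7, l ranges over 0 … 6.
Per l-value: l=4 → 1; l=5 → 2; l=6 → 3.
Total orbitals: 1 + 2 + 3 = 6.

6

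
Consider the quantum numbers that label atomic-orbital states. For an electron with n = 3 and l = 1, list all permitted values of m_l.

m_l takes every integer from −l to +l. With l = 1 that gives the 3 values -1, 0, 1.

-1, 0, 1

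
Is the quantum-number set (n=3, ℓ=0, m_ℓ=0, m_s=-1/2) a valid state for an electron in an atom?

n = 3 is a positive integer. ℓ = 0 satisfies 0 ≤ ℓ ≤ n−1 = 2. m_ℓ = 0 lies in the range −ℓ … +ℓ (here 0). m_s = -1/2 is one of ±1/2.
All four constraints are satisfied.

Valid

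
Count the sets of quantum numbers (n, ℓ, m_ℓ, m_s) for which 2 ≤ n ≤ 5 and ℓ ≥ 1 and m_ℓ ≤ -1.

40

Count contributing orbitals for each principal shell:
n=2 → 1; n=3 → 3; n=4 → 6; n=5 → 10.
Orbitals: 1 + 3 + 6 + 10 = 20. Including both spin states (m_s = ±1/2) gives 2 × 20 = 40 states.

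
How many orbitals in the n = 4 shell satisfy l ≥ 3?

7

For n = 4, l ranges over 0 … 3.
The (l, ml) pairs meeting l ≥ 3 give: l=3 → 7.
Total orbitals: 7.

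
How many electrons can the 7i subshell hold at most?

26

A subshell with ℓ = 6 has 2ℓ+1 = 13 orbitals, each holding 2 electrons (spin ±1/2), so 13 × 2 = 26.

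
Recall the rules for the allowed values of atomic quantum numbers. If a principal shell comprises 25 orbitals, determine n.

n² = 25 ⇒ n = 5.

n = 5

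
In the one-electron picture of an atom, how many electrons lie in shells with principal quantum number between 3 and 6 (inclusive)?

Shell n has n² orbitals: 3²=9 + 4²=16 + 5²=25 + 6²=36 = 86 orbitals.
Two spin states per orbital: 2 × 86 = 172 electrons.

172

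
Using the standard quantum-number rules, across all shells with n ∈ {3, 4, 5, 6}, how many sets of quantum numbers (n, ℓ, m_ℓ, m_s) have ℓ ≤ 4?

150

Work shell by shell — for each n, count the (ℓ, m_ℓ) pairs that satisfy ℓ ≤ 4:
n=3 → 9; n=4 → 16; n=5 → 25; n=6 → 25.
Orbitals: 9 + 16 + 25 + 25 = 75. Including both spin states (m_s = ±1/2) gives 2 × 75 = 150 states.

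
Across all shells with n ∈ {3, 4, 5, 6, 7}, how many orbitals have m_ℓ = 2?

15

Per-shell orbital counts meeting the constraint:
n=3 → 1; n=4 → 2; n=5 → 3; n=6 → 4; n=7 → 5.
Total orbitals: 1 + 2 + 3 + 4 + 5 = 15.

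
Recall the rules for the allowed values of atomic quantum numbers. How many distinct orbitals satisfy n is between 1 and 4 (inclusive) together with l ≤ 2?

23

Per-shell orbital counts meeting the constraint:
n=1 → 1; n=2 → 4; n=3 → 9; n=4 → 9.
Total orbitals: 1 + 4 + 9 + 9 = 23.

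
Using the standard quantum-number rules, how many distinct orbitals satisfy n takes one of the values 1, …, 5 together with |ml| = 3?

6

For each n in the range, tally the orbitals obeying |ml| = 3:
n=4 → 2; n=5 → 4.
Total orbitals: 2 + 4 = 6.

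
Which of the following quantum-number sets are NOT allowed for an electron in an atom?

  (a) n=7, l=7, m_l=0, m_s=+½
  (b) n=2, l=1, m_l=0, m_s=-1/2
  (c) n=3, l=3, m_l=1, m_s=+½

(a) has l = 7 ≥ n = 7, violating 0 ≤ l ≤ n−1.
(c) has l = 3 ≥ n = 3, violating 0 ≤ l ≤ n−1.
The remaining set (b) satisfies all four rules.

(a) and (c)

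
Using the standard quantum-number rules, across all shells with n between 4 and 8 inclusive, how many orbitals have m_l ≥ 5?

10

Count contributing orbitals for each principal shell:
n=6 → 1; n=7 → 3; n=8 → 6.
Total orbitals: 1 + 3 + 6 = 10.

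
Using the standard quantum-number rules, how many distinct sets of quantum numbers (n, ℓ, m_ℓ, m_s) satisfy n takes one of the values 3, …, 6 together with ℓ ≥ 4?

58

Go shell by shell, enumerating (ℓ, m_ℓ) with ℓ ≥ 4:
n=5 → 9; n=6 → 20.
Orbitals: 9 + 20 = 29. Including both spin states (m_s = ±1/2) gives 2 × 29 = 58 states.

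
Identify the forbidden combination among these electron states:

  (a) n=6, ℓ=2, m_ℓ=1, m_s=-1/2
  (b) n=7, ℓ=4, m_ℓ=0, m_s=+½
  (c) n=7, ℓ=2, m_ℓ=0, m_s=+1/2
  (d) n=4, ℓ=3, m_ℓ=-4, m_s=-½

(d)

(d) has |m_ℓ| = 4 > ℓ = 3, violating −ℓ ≤ m_ℓ ≤ ℓ.
The remaining sets (a), (b), (c) satisfy all four rules.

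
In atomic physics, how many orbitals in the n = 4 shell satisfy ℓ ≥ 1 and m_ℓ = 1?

3

Orbitals with ℓ ≥ 1 and m_ℓ = 1, by ℓ: ℓ=1 → 1; ℓ=2 → 1; ℓ=3 → 1.
Total orbitals: 1 + 1 + 1 = 3.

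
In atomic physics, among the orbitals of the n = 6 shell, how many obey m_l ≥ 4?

3

With n = 6 the allowed l are 0, 1, …, 5.
Per l-value: l=4 → 1; l=5 → 2.
Total orbitals: 1 + 2 = 3.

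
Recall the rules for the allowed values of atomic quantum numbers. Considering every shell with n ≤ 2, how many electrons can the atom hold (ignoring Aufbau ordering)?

10

Total orbitals = 1² + 2² = 5. Doubling for spin gives 10 electrons.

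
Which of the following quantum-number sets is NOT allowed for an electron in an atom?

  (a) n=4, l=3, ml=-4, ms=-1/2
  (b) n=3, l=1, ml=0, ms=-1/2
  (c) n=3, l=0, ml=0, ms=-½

(a)

(a) has |ml| = 4 > l = 3, violating −l ≤ ml ≤ l.
The remaining sets (b), (c) satisfy all four rules.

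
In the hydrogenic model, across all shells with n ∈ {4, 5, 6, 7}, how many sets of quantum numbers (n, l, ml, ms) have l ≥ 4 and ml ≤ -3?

32

Go shell by shell, enumerating (l, ml) with l ≥ 4 and ml ≤ -3:
n=5 → 2; n=6 → 5; n=7 → 9.
Orbitals: 2 + 5 + 9 = 16. Including both spin states (ms = ±1/2) gives 2 × 16 = 32 states.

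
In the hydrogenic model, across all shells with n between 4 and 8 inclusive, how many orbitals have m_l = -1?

25

For each n in the range, tally the orbitals obeying m_l = -1:
n=4 → 3; n=5 → 4; n=6 → 5; n=7 → 6; n=8 → 7.
Total orbitals: 3 + 4 + 5 + 6 + 7 = 25.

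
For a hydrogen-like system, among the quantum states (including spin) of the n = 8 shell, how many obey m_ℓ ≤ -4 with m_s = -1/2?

For n = 8, ℓ ranges over 0 … 7.
Orbitals with m_ℓ ≤ -4, by ℓ: ℓ=4 → 1; ℓ=5 → 2; ℓ=6 → 3; ℓ=7 → 4.
Orbitals: 1 + 2 + 3 + 4 = 10. With m_s fixed to a single value there is one state per orbital, giving 10 states.

10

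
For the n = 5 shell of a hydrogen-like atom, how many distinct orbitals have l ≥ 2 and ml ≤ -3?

3

The n = 5 shell has l = 0 through 4; check each.
Orbitals with l ≥ 2 and ml ≤ -3, by l: l=3 → 1; l=4 → 2.
Total orbitals: 1 + 2 = 3.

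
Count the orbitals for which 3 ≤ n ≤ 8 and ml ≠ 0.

Go shell by shell, enumerating (l, ml) with ml ≠ 0:
n=3 → 6; n=4 → 12; n=5 → 20; n=6 → 30; n=7 → 42; n=8 → 56.
Total orbitals: 6 + 12 + 20 + 30 + 42 + 56 = 166.

166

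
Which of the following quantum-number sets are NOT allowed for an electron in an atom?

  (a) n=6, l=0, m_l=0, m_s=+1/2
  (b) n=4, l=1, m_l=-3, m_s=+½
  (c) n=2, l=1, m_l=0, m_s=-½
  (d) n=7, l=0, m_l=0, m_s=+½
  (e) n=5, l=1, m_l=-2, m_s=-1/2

(b) and (e)

(b) has |m_l| = 3 > l = 1, violating −l ≤ m_l ≤ l.
(e) has |m_l| = 2 > l = 1, violating −l ≤ m_l ≤ l.
The remaining sets (a), (c), (d) satisfy all four rules.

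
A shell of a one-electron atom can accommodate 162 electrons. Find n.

n = 9

2n² = 162 ⇒ n² = 81 ⇒ n = 9.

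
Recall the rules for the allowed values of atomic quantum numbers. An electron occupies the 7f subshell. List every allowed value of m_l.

The 7f subshell has l = 3, and m_l takes every integer from −l to +l. With l = 3 that gives the 7 values -3, -2, -1, 0, 1, 2, 3.

-3, -2, -1, 0, 1, 2, 3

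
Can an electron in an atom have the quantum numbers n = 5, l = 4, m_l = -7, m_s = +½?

The magnetic quantum number must satisfy −l ≤ m_l ≤ l. With l = 4, m_l can only be -4, -3, -2, -1, 0, 1, 2, 3, 4, so m_l = -7 is forbidden.

No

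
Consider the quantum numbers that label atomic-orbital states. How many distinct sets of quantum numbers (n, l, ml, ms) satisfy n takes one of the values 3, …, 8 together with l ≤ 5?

316

For each n in the range, tally the orbitals obeying l ≤ 5:
n=3 → 9; n=4 → 16; n=5 → 25; n=6 → 36; n=7 → 36; n=8 → 36.
Orbitals: 9 + 16 + 25 + 36 + 36 + 36 = 158. Including both spin states (ms = ±1/2) gives 2 × 158 = 316 states.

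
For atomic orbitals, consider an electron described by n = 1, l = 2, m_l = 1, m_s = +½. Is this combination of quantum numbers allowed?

Invalid

The orbital quantum number must satisfy 0 ≤ l ≤ n−1. With n = 1 the allowed l values are 0, so l = 2 is out of range.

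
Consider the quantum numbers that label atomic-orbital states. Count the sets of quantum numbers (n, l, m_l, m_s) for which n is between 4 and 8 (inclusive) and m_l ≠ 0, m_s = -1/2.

160

For each n in the range, tally the orbitals obeying m_l ≠ 0:
n=4 → 12; n=5 → 20; n=6 → 30; n=7 → 42; n=8 → 56.
Orbitals: 12 + 20 + 30 + 42 + 56 = 160. With m_s fixed to -1/2 there is one state per orbital, so 160 states.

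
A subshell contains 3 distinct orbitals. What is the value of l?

2l+1 = 3 gives l = 1.

l = 1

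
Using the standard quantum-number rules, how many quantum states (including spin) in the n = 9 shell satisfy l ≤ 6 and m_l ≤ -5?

With n = 9 the allowed l are 0, 1, …, 8.
Orbitals with l ≤ 6 and m_l ≤ -5, by l: l=5 → 1; l=6 → 2.
Orbitals: 1 + 2 = 3. Each orbital carries two spin states, so 3 × 2 = 6 states.

6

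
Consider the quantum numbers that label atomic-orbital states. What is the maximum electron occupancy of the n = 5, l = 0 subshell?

A subshell with l = 0 has 2l+1 = 1 orbital, each holding 2 electrons (spin ±1/2), so 1 × 2 = 2.

2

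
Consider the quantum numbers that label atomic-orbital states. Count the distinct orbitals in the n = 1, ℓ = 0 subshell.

A subshell has 2ℓ+1 orbitals; with ℓ = 0, that's 1.

1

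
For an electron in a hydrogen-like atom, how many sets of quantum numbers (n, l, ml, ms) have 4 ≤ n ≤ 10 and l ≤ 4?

Work shell by shell — for each n, count the (l, ml) pairs that satisfy l ≤ 4:
n=4 → 16; n=5 → 25; n=6 → 25; n=7 → 25; n=8 → 25; n=9 → 25; n=10 → 25.
Orbitals: 16 + 25 + 25 + 25 + 25 + 25 + 25 = 166. Including both spin states (ms = ±1/2) gives 2 × 166 = 332 states.

332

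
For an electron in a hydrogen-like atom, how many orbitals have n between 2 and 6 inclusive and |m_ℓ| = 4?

Treat each shell separately and count matching orbitals:
n=5 → 2; n=6 → 4.
Total orbitals: 2 + 4 = 6.

6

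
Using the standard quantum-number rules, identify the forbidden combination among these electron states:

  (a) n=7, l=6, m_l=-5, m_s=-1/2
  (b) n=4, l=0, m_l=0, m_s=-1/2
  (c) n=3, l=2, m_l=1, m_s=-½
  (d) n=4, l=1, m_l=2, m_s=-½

(d) has |m_l| = 2 > l = 1, violating −l ≤ m_l ≤ l.
The remaining sets (a), (b), (c) satisfy all four rules.

(d)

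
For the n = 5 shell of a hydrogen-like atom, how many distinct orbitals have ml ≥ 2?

6

For n = 5, l ranges over 0 … 4.
Per l-value: l=2 → 1; l=3 → 2; l=4 → 3.
Total orbitals: 1 + 2 + 3 = 6.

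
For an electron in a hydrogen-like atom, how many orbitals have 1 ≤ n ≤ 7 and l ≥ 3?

Work shell by shell — for each n, count the (l, m_l) pairs that satisfy l ≥ 3:
n=4 → 7; n=5 → 16; n=6 → 27; n=7 → 40.
Total orbitals: 7 + 16 + 27 + 40 = 90.

90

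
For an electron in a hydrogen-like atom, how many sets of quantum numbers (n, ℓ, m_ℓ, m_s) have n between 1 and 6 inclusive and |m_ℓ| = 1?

60

Work shell by shell — for each n, count the (ℓ, m_ℓ) pairs that satisfy |m_ℓ| = 1:
n=2 → 2; n=3 → 4; n=4 → 6; n=5 → 8; n=6 → 10.
Orbitals: 2 + 4 + 6 + 8 + 10 = 30. Including both spin states (m_s = ±1/2) gives 2 × 30 = 60 states.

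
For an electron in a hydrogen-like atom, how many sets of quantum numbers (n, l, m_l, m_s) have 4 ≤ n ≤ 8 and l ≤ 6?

350

Count contributing orbitals for each principal shell:
n=4 → 16; n=5 → 25; n=6 → 36; n=7 → 49; n=8 → 49.
Orbitals: 16 + 25 + 36 + 49 + 49 = 175. Including both spin states (m_s = ±1/2) gives 2 × 175 = 350 states.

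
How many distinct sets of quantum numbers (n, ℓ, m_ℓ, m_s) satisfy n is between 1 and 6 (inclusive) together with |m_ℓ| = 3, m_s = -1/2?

Work shell by shell — for each n, count the (ℓ, m_ℓ) pairs that satisfy |m_ℓ| = 3:
n=4 → 2; n=5 → 4; n=6 → 6.
Orbitals: 2 + 4 + 6 = 12. With m_s fixed to -1/2 there is one state per orbital, so 12 states.

12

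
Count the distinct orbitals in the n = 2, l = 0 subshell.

1

A subshell has 2l+1 orbitals; with l = 0, that's 1.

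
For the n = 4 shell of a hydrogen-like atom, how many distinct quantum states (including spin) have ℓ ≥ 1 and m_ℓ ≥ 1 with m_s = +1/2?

6

Contributions: ℓ=1 → 1; ℓ=2 → 2; ℓ=3 → 3.
Orbitals: 1 + 2 + 3 = 6. With m_s fixed to a single value there is one state per orbital, giving 6 states.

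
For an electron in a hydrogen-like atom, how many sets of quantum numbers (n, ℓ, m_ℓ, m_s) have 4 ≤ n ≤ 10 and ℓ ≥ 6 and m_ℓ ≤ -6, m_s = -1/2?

20

Work shell by shell — for each n, count the (ℓ, m_ℓ) pairs that satisfy ℓ ≥ 6 and m_ℓ ≤ -6:
n=7 → 1; n=8 → 3; n=9 → 6; n=10 → 10.
Orbitals: 1 + 3 + 6 + 10 = 20. With m_s fixed to -1/2 there is one state per orbital, so 20 states.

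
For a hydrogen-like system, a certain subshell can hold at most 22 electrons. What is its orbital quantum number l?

2(2l+1) = 22 ⇒ 2l+1 = 11 ⇒ l = 5.

l = 5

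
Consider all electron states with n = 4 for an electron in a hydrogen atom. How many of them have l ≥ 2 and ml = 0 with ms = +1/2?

The n = 4 shell has l = 0 through 3; check each.
Contributions: l=2 → 1; l=3 → 1.
Orbitals: 1 + 1 = 2. With ms fixed to a single value there is one state per orbital, giving 2 states.

2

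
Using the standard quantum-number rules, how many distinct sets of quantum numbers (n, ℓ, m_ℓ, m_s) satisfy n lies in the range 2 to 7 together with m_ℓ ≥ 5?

Work shell by shell — for each n, count the (ℓ, m_ℓ) pairs that satisfy m_ℓ ≥ 5:
n=6 → 1; n=7 → 3.
Orbitals: 1 + 3 = 4. Including both spin states (m_s = ±1/2) gives 2 × 4 = 8 states.

8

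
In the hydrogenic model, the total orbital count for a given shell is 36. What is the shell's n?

n = 6

n² = 36 ⇒ n = 6.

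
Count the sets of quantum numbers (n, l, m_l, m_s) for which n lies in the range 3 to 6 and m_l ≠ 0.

Per-shell orbital counts meeting the constraint:
n=3 → 6; n=4 → 12; n=5 → 20; n=6 → 30.
Orbitals: 6 + 12 + 20 + 30 = 68. Including both spin states (m_s = ±1/2) gives 2 × 68 = 136 states.

136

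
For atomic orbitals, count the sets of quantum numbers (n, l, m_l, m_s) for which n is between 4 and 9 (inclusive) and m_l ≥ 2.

Go shell by shell, enumerating (l, m_l) with m_l ≥ 2:
n=4 → 3; n=5 → 6; n=6 → 10; n=7 → 15; n=8 → 21; n=9 → 28.
Orbitals: 3 + 6 + 10 + 15 + 21 + 28 = 83. Including both spin states (m_s = ±1/2) gives 2 × 83 = 166 states.

166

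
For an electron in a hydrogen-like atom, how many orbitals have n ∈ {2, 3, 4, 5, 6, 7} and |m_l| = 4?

For each n in the range, tally the orbitals obeying |m_l| = 4:
n=5 → 2; n=6 → 4; n=7 → 6.
Total orbitals: 2 + 4 + 6 = 12.

12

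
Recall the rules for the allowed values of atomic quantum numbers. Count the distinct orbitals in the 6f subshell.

7

A subshell has 2ℓ+1 orbitals; with ℓ = 3, that's 7.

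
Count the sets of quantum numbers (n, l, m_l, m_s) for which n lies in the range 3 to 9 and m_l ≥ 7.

Go shell by shell, enumerating (l, m_l) with m_l ≥ 7:
n=8 → 1; n=9 → 3.
Orbitals: 1 + 3 = 4. Including both spin states (m_s = ±1/2) gives 2 × 4 = 8 states.

8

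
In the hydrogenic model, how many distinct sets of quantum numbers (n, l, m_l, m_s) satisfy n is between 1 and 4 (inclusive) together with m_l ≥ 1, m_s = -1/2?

10

Work shell by shell — for each n, count the (l, m_l) pairs that satisfy m_l ≥ 1:
n=2 → 1; n=3 → 3; n=4 → 6.
Orbitals: 1 + 3 + 6 = 10. With m_s fixed to -1/2 there is one state per orbital, so 10 states.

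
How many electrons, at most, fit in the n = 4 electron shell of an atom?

A shell holds 2n² electrons: 2 × 4² = 2 × 16 = 32.

32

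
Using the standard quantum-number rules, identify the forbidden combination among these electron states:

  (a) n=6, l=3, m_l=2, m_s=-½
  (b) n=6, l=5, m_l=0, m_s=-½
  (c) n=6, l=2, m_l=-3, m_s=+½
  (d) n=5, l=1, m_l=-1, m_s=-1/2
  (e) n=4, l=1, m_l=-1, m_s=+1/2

(c) has |m_l| = 3 > l = 2, violating −l ≤ m_l ≤ l.
The remaining sets (a), (b), (d), (e) satisfy all four rules.

(c)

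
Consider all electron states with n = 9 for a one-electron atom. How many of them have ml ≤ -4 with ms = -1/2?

15

Go through l = 0, …, 8 (the values permitted for n = 9).
The (l, ml) pairs meeting ml ≤ -4 give: l=4 → 1; l=5 → 2; l=6 → 3; l=7 → 4; l=8 → 5.
Orbitals: 1 + 2 + 3 + 4 + 5 = 15. With ms fixed to a single value there is one state per orbital, giving 15 states.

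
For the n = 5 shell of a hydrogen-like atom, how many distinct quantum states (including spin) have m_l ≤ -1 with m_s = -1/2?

Go through l = 0, …, 4 (the values permitted for n = 5).
Per l-value: l=1 → 1; l=2 → 2; l=3 → 3; l=4 → 4.
Orbitals: 1 + 2 + 3 + 4 = 10. With m_s fixed to a single value there is one state per orbital, giving 10 states.

10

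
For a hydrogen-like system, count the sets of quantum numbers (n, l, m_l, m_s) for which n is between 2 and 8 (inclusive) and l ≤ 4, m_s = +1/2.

129

Go shell by shell, enumerating (l, m_l) with l ≤ 4:
n=2 → 4; n=3 → 9; n=4 → 16; n=5 → 25; n=6 → 25; n=7 → 25; n=8 → 25.
Orbitals: 4 + 9 + 16 + 25 + 25 + 25 + 25 = 129. With m_s fixed to +1/2 there is one state per orbital, so 129 states.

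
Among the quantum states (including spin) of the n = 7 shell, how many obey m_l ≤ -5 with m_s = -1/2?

3

Per l-value: l=5 → 1; l=6 → 2.
Orbitals: 1 + 2 = 3. With m_s fixed to a single value there is one state per orbital, giving 3 states.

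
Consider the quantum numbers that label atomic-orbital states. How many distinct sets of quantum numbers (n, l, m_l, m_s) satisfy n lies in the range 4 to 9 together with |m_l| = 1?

Per-shell orbital counts meeting the constraint:
n=4 → 6; n=5 → 8; n=6 → 10; n=7 → 12; n=8 → 14; n=9 → 16.
Orbitals: 6 + 8 + 10 + 12 + 14 + 16 = 66. Including both spin states (m_s = ±1/2) gives 2 × 66 = 132 states.

132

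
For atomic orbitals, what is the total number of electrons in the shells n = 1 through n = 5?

Shell n has n² orbitals: 1²=1 + 2²=4 + 3²=9 + 4²=16 + 5²=25 = 55 orbitals.
Two spin states per orbital: 2 × 55 = 110 electrons.

110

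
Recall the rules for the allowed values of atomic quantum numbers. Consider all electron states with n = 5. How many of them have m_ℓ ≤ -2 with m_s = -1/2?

6

The n = 5 shell has ℓ = 0 through 4; check each.
Contributions: ℓ=2 → 1; ℓ=3 → 2; ℓ=4 → 3.
Orbitals: 1 + 2 + 3 = 6. With m_s fixed to a single value there is one state per orbital, giving 6 states.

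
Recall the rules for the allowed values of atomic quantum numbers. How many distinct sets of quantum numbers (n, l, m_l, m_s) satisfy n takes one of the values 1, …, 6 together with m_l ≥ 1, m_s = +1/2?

Treat each shell separately and count matching orbitals:
n=2 → 1; n=3 → 3; n=4 → 6; n=5 → 10; n=6 → 15.
Orbitals: 1 + 3 + 6 + 10 + 15 = 35. With m_s fixed to +1/2 there is one state per orbital, so 35 states.

35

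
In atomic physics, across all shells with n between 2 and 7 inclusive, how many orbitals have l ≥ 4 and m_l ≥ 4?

10

Work shell by shell — for each n, count the (l, m_l) pairs that satisfy l ≥ 4 and m_l ≥ 4:
n=5 → 1; n=6 → 3; n=7 → 6.
Total orbitals: 1 + 3 + 6 = 10.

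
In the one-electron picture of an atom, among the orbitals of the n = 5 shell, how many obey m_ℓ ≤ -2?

Per ℓ-value: ℓ=2 → 1; ℓ=3 → 2; ℓ=4 → 3.
Total orbitals: 1 + 2 + 3 = 6.

6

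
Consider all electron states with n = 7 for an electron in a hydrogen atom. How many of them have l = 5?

For n = 7, l ranges over 0 … 6.
Contributions: l=5 → 11.
Orbitals: 11. Each orbital carries two spin states, so 11 × 2 = 22 states.

22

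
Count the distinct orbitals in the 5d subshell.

A subshell has 2l+1 orbitals; with l = 2, that's 5.

5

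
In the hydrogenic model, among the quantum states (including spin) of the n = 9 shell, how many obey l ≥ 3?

Go through l = 0, …, 8 (the values permitted for n = 9).
Orbitals with l ≥ 3, by l: l=3 → 7; l=4 → 9; l=5 → 11; l=6 → 13; l=7 → 15; l=8 → 17.
Orbitals: 7 + 9 + 11 + 13 + 15 + 17 = 72. Each orbital carries two spin states, so 72 × 2 = 144 states.

144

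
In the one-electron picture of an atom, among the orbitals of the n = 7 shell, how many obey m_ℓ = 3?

4

With n = 7 the allowed ℓ are 0, 1, …, 6.
Contributions: ℓ=3 → 1; ℓ=4 → 1; ℓ=5 → 1; ℓ=6 → 1.
Total orbitals: 1 + 1 + 1 + 1 = 4.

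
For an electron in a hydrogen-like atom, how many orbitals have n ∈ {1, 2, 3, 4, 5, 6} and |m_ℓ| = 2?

20

Count contributing orbitals for each principal shell:
n=3 → 2; n=4 → 4; n=5 → 6; n=6 → 8.
Total orbitals: 2 + 4 + 6 + 8 = 20.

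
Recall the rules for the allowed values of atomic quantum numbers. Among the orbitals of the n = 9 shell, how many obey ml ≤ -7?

Per l-value: l=7 → 1; l=8 → 2.
Total orbitals: 1 + 2 = 3.

3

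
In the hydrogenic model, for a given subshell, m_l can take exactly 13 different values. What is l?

l = 6 (i)

m_l ranges over 2l+1 integers, so 2l+1 = 13 ⇒ l = 6.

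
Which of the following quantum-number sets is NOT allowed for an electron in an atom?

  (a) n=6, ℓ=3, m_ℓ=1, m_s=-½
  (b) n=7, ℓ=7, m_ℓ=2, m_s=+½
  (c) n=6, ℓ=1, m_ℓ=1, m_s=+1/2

(b) has ℓ = 7 ≥ n = 7, violating 0 ≤ ℓ ≤ n−1.
The remaining sets (a), (c) satisfy all four rules.

(b)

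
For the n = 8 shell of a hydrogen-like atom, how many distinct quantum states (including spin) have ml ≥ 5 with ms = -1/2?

With n = 8 the allowed l are 0, 1, …, 7.
Contributions: l=5 → 1; l=6 → 2; l=7 → 3.
Orbitals: 1 + 2 + 3 = 6. With ms fixed to a single value there is one state per orbital, giving 6 states.

6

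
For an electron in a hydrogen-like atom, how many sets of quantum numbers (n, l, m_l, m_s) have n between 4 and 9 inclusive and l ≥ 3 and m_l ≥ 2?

Go shell by shell, enumerating (l, m_l) with l ≥ 3 and m_l ≥ 2:
n=4 → 2; n=5 → 5; n=6 → 9; n=7 → 14; n=8 → 20; n=9 → 27.
Orbitals: 2 + 5 + 9 + 14 + 20 + 27 = 77. Including both spin states (m_s = ±1/2) gives 2 × 77 = 154 states.

154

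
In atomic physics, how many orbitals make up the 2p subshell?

3

A subshell has 2ℓ+1 orbitals; with ℓ = 1, that's 3.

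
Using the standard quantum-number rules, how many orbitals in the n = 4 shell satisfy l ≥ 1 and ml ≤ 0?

9

With n = 4 the allowed l are 0, 1, …, 3.
Per l-value: l=1 → 2; l=2 → 3; l=3 → 4.
Total orbitals: 2 + 3 + 4 = 9.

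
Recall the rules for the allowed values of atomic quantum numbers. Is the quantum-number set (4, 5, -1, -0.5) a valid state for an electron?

Invalid

The orbital quantum number must satisfy 0 ≤ l ≤ n−1. With n = 4 the allowed l values are 0, 1, 2, 3, so l = 5 is out of range.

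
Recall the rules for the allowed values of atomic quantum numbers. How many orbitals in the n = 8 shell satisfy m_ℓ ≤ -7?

For n = 8, ℓ ranges over 0 … 7.
Orbitals with m_ℓ ≤ -7, by ℓ: ℓ=7 → 1.
Total orbitals: 1.

1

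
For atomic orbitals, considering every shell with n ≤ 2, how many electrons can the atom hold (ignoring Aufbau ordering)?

10

Total orbitals = 1² + 2² = 5. Doubling for spin gives 10 electrons.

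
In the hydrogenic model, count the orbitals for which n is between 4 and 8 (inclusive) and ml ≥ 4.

20

For each n in the range, tally the orbitals obeying ml ≥ 4:
n=5 → 1; n=6 → 3; n=7 → 6; n=8 → 10.
Total orbitals: 1 + 3 + 6 + 10 = 20.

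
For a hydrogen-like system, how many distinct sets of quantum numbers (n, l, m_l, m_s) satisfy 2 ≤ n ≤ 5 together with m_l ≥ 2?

20

Treat each shell separately and count matching orbitals:
n=3 → 1; n=4 → 3; n=5 → 6.
Orbitals: 1 + 3 + 6 = 10. Including both spin states (m_s = ±1/2) gives 2 × 10 = 20 states.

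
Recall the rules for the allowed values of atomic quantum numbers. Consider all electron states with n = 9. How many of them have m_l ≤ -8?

The n = 9 shell has l = 0 through 8; check each.
Orbitals with m_l ≤ -8, by l: l=8 → 1.
Orbitals: 1. Each orbital carries two spin states, so 1 × 2 = 2 states.

2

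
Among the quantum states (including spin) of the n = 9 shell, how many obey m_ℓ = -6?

The (ℓ, m_ℓ) pairs meeting m_ℓ = -6 give: ℓ=6 → 1; ℓ=7 → 1; ℓ=8 → 1.
Orbitals: 1 + 1 + 1 = 3. Each orbital carries two spin states, so 3 × 2 = 6 states.

6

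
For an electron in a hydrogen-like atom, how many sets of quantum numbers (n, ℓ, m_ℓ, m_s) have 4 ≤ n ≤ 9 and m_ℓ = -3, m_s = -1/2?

21

Work shell by shell — for each n, count the (ℓ, m_ℓ) pairs that satisfy m_ℓ = -3:
n=4 → 1; n=5 → 2; n=6 → 3; n=7 → 4; n=8 → 5; n=9 → 6.
Orbitals: 1 + 2 + 3 + 4 + 5 + 6 = 21. With m_s fixed to -1/2 there is one state per orbital, so 21 states.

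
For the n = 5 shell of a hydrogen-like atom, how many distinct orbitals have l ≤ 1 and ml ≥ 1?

1

For n = 5, l ranges over 0 … 4.
Per l-value: l=1 → 1.
Total orbitals: 1.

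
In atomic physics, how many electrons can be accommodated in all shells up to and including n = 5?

110

Total orbitals = 1² + 2² + 3² + 4² + 5² = 55. Doubling for spin gives 110 electrons.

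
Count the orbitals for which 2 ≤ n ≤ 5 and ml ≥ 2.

Count contributing orbitals for each principal shell:
n=3 → 1; n=4 → 3; n=5 → 6.
Total orbitals: 1 + 3 + 6 = 10.

10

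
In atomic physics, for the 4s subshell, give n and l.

n = 4, l = 0

The leading integer gives n = 4; the letter 's' means l = 0.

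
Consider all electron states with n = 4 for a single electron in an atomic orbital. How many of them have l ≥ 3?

14

Go through l = 0, …, 3 (the values permitted for n = 4).
Contributions: l=3 → 7.
Orbitals: 7. Each orbital carries two spin states, so 7 × 2 = 14 states.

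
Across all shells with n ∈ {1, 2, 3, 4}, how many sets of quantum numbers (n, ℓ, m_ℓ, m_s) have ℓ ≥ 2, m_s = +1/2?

Go shell by shell, enumerating (ℓ, m_ℓ) with ℓ ≥ 2:
n=3 → 5; n=4 → 12.
Orbitals: 5 + 12 = 17. With m_s fixed to +1/2 there is one state per orbital, so 17 states.

17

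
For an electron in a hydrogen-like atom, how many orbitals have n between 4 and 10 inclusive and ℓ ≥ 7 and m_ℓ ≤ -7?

Work shell by shell — for each n, count the (ℓ, m_ℓ) pairs that satisfy ℓ ≥ 7 and m_ℓ ≤ -7:
n=8 → 1; n=9 → 3; n=10 → 6.
Total orbitals: 1 + 3 + 6 = 10.

10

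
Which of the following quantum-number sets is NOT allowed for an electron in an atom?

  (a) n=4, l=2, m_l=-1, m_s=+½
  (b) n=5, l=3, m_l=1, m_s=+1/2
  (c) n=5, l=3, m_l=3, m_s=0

(c)

(c) has m_s = 0, but an electron's spin must be ±1/2.
The remaining sets (a), (b) satisfy all four rules.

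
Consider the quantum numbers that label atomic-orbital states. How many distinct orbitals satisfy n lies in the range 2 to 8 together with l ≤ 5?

162

Go shell by shell, enumerating (l, ml) with l ≤ 5:
n=2 → 4; n=3 → 9; n=4 → 16; n=5 → 25; n=6 → 36; n=7 → 36; n=8 → 36.
Total orbitals: 4 + 9 + 16 + 25 + 36 + 36 + 36 = 162.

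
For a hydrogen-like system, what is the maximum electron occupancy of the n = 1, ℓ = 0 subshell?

2

A subshell with ℓ = 0 has 2ℓ+1 = 1 orbital, each holding 2 electrons (spin ±1/2), so 1 × 2 = 2.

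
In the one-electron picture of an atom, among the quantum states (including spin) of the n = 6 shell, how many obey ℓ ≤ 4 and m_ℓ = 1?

8

Go through ℓ = 0, …, 5 (the values permitted for n = 6).
Orbitals with ℓ ≤ 4 and m_ℓ = 1, by ℓ: ℓ=1 → 1; ℓ=2 → 1; ℓ=3 → 1; ℓ=4 → 1.
Orbitals: 1 + 1 + 1 + 1 = 4. Each orbital carries two spin states, so 4 × 2 = 8 states.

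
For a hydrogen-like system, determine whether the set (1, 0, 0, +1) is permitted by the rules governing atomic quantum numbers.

The spin quantum number for an electron can only be ms = +1/2 or −1/2; ms = +1 is not one of those.

Invalid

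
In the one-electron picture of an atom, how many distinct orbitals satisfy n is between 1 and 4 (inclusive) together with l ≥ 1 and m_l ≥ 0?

Per-shell orbital counts meeting the constraint:
n=2 → 2; n=3 → 5; n=4 → 9.
Total orbitals: 2 + 5 + 9 = 16.

16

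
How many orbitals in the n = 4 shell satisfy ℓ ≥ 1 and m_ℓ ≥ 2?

With n = 4 the allowed ℓ are 0, 1, …, 3.
Contributions: ℓ=2 → 1; ℓ=3 → 2.
Total orbitals: 1 + 2 = 3.

3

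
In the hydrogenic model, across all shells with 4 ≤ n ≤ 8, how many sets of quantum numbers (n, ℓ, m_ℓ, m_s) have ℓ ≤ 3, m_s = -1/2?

For each n in the range, tally the orbitals obeying ℓ ≤ 3:
n=4 → 16; n=5 → 16; n=6 → 16; n=7 → 16; n=8 → 16.
Orbitals: 16 + 16 + 16 + 16 + 16 = 80. With m_s fixed to -1/2 there is one state per orbital, so 80 states.

80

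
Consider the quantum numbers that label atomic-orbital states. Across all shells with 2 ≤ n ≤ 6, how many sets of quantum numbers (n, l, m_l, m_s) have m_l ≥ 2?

Count contributing orbitals for each principal shell:
n=3 → 1; n=4 → 3; n=5 → 6; n=6 → 10.
Orbitals: 1 + 3 + 6 + 10 = 20. Including both spin states (m_s = ±1/2) gives 2 × 20 = 40 states.

40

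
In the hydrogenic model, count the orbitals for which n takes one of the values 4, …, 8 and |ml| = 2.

40

Treat each shell separately and count matching orbitals:
n=4 → 4; n=5 → 6; n=6 → 8; n=7 → 10; n=8 → 12.
Total orbitals: 4 + 6 + 8 + 10 + 12 = 40.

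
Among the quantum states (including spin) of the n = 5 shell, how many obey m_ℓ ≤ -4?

The (ℓ, m_ℓ) pairs meeting m_ℓ ≤ -4 give: ℓ=4 → 1.
Orbitals: 1. Each orbital carries two spin states, so 1 × 2 = 2 states.

2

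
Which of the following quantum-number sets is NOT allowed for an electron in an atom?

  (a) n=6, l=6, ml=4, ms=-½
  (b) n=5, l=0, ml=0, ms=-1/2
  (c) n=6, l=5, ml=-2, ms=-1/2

(a)

(a) has l = 6 ≥ n = 6, violating 0 ≤ l ≤ n−1.
The remaining sets (b), (c) satisfy all four rules.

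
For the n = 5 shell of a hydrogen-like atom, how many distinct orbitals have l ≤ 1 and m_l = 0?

The n = 5 shell has l = 0 through 4; check each.
Contributions: l=0 → 1; l=1 → 1.
Total orbitals: 1 + 1 = 2.

2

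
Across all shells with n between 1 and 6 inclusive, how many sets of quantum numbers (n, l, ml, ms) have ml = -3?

12

For each n in the range, tally the orbitals obeying ml = -3:
n=4 → 1; n=5 → 2; n=6 → 3.
Orbitals: 1 + 2 + 3 = 6. Including both spin states (ms = ±1/2) gives 2 × 6 = 12 states.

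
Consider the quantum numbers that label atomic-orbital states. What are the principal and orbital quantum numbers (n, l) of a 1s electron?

The leading integer gives n = 1; the letter 's' means l = 0.

n = 1, l = 0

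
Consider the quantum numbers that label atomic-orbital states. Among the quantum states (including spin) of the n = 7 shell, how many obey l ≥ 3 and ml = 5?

4

With n = 7 the allowed l are 0, 1, …, 6.
Contributions: l=5 → 1; l=6 → 1.
Orbitals: 1 + 1 = 2. Each orbital carries two spin states, so 2 × 2 = 4 states.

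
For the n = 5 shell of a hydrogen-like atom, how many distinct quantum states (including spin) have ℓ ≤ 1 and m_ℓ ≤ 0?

The n = 5 shell has ℓ = 0 through 4; check each.
Per ℓ-value: ℓ=0 → 1; ℓ=1 → 2.
Orbitals: 1 + 2 = 3. Each orbital carries two spin states, so 3 × 2 = 6 states.

6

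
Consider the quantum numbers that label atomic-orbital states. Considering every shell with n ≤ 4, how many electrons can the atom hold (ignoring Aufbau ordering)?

Total orbitals = 1² + 2² + 3² + 4² = 30. Doubling for spin gives 60 electrons.

60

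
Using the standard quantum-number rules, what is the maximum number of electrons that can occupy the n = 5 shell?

50

A shell holds 2n² electrons: 2 × 5² = 2 × 25 = 50.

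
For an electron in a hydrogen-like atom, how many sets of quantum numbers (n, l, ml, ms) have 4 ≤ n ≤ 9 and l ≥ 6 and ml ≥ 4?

For each n in the range, tally the orbitals obeying l ≥ 6 and ml ≥ 4:
n=7 → 3; n=8 → 7; n=9 → 12.
Orbitals: 3 + 7 + 12 = 22. Including both spin states (ms = ±1/2) gives 2 × 22 = 44 states.

44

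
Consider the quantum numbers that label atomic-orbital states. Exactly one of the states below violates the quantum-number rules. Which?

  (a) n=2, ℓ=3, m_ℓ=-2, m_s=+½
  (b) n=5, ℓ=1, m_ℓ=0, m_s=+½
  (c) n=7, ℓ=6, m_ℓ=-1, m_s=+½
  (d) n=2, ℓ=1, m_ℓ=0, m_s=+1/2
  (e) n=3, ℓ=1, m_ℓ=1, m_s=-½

(a) has ℓ = 3 ≥ n = 2, violating 0 ≤ ℓ ≤ n−1.
The remaining sets (b), (c), (d), (e) satisfy all four rules.

(a)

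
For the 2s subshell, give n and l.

n = 2, l = 0

The leading integer gives n = 2; the letter 's' means l = 0.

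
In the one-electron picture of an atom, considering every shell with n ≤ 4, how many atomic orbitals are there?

30

Total orbitals = 1² + 2² + 3² + 4² = 30.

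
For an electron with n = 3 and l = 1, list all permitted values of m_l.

-1, 0, 1

m_l takes every integer from −l to +l. With l = 1 that gives the 3 values -1, 0, 1.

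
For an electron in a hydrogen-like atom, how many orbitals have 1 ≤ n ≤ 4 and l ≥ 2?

17

For each n in the range, tally the orbitals obeying l ≥ 2:
n=3 → 5; n=4 → 12.
Total orbitals: 5 + 12 = 17.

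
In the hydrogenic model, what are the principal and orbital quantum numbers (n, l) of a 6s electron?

n = 6, l = 0

The leading integer gives n = 6; the letter 's' means l = 0.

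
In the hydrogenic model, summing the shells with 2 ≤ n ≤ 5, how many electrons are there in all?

Shell n has n² orbitals: 2²=4 + 3²=9 + 4²=16 + 5²=25 = 54 orbitals.
Two spin states per orbital: 2 × 54 = 108 electrons.

108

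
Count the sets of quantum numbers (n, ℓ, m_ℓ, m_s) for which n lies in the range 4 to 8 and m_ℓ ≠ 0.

320

Work shell by shell — for each n, count the (ℓ, m_ℓ) pairs that satisfy m_ℓ ≠ 0:
n=4 → 12; n=5 → 20; n=6 → 30; n=7 → 42; n=8 → 56.
Orbitals: 12 + 20 + 30 + 42 + 56 = 160. Including both spin states (m_s = ±1/2) gives 2 × 160 = 320 states.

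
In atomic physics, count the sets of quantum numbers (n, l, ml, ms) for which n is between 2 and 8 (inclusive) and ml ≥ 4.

Go shell by shell, enumerating (l, ml) with ml ≥ 4:
n=5 → 1; n=6 → 3; n=7 → 6; n=8 → 10.
Orbitals: 1 + 3 + 6 + 10 = 20. Including both spin states (ms = ±1/2) gives 2 × 20 = 40 states.

40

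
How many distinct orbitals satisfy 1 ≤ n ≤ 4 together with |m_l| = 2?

6

Work shell by shell — for each n, count the (l, m_l) pairs that satisfy |m_l| = 2:
n=3 → 2; n=4 → 4.
Total orbitals: 2 + 4 = 6.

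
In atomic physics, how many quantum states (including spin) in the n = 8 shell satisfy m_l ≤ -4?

20

The (l, m_l) pairs meeting m_l ≤ -4 give: l=4 → 1; l=5 → 2; l=6 → 3; l=7 → 4.
Orbitals: 1 + 2 + 3 + 4 = 10. Each orbital carries two spin states, so 10 × 2 = 20 states.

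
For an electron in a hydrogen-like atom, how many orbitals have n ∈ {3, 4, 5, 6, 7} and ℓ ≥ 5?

35

For each n in the range, tally the orbitals obeying ℓ ≥ 5:
n=6 → 11; n=7 → 24.
Total orbitals: 11 + 24 = 35.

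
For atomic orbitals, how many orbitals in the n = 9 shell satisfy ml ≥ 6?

Per l-value: l=6 → 1; l=7 → 2; l=8 → 3.
Total orbitals: 1 + 2 + 3 = 6.

6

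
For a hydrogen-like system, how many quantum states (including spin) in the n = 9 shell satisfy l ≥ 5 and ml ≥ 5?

20

With n = 9 the allowed l are 0, 1, …, 8.
Orbitals with l ≥ 5 and ml ≥ 5, by l: l=5 → 1; l=6 → 2; l=7 → 3; l=8 → 4.
Orbitals: 1 + 2 + 3 + 4 = 10. Each orbital carries two spin states, so 10 × 2 = 20 states.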